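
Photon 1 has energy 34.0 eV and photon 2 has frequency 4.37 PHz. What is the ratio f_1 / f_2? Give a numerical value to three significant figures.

f_1 = 8.221e15 Hz (from energy = 34.0 eV, via f = E/h).
f_2 = 4.370e15 Hz (from frequency = 4.37 PHz, via f given directly).
Ratio = 8.221e15 / 4.370e15 = 1.88.

1.88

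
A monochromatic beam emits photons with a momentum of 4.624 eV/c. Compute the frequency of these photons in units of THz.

1120 THz

Convert to SI: p = 4.624 eV/c = 2.4712 × 10^-27 kg·m/s.
Since f = pc/h for a photon, f = 1.118 × 10^15 Hz.
Converting to THz: f = 1118 THz ≈ 1120 THz.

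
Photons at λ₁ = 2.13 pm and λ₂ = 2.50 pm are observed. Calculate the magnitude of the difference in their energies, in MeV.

Using E = hc/λ: E₁ = 9.326 × 10^-14 J, E₂ = 7.946 × 10^-14 J.
|ΔE| = |9.326 × 10^-14 − 7.946 × 10^-14| = 1.38 × 10^-14 J = 0.0861 MeV.

0.0861 MeV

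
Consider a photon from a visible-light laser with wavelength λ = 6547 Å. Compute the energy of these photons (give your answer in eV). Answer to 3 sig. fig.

First convert: λ = 6547 Å = 6.547·10^-7 m.
The photon relation is E = hc/λ, giving E = 3.034·10^-19 J.
Converting to eV: E = 1.894 eV ≈ 1.89 eV.

1.89 eV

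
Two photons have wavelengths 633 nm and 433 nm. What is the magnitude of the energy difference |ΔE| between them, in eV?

0.905 eV

Using E = hc/λ: E₁ = 3.138 × 10^-19 J, E₂ = 4.588 × 10^-19 J.
|ΔE| = |3.138 × 10^-19 − 4.588 × 10^-19| = 1.45 × 10^-19 J = 0.905 eV.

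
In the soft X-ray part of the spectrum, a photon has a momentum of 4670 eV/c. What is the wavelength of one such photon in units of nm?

0.265 nm

Convert to SI: p = 4670 eV/c = 2.4958e-24 kg·m/s.
The photon relation is λ = h/p, giving λ = 2.655e-10 m.
Converting to nm: λ = 0.2655 nm ≈ 0.265 nm.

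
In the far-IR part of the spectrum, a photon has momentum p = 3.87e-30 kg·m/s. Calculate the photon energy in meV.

7.24 meV

Use c = 2.99792458e8 m/s, 1 eV = 1.602176634e-19 J.
For a photon E = pc, so E = 1.160e-21 J.
Converting to meV: E = 7.241 meV ≈ 7.24 meV.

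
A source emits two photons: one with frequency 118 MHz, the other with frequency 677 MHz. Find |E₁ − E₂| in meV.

2.31 × 10^-3 meV

Using E = hf: E₁ = 7.819 × 10^-26 J, E₂ = 4.486 × 10^-25 J.
|ΔE| = |7.819 × 10^-26 − 4.486 × 10^-25| = 3.70 × 10^-25 J = 2.31 × 10^-3 meV.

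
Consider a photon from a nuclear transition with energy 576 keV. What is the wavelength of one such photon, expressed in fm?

Use h = 6.62607015 × 10^-34 J·s, c = 2.99792458 × 10^8 m/s, 1 eV = 1.602176634 × 10^-19 J.
Convert to SI: E = 576 keV = 9.2285 × 10^-14 J.
Since λ = hc/E for a photon, λ = 2.153 × 10^-12 m.
Converting to fm: λ = 2153 fm ≈ 2150 fm.

2150 fm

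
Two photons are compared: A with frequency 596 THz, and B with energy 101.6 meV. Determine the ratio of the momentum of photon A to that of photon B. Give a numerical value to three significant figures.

p_A = 1.317e-27 kg·m/s (from frequency = 596 THz, via p = hf/c).
p_B = 5.430e-29 kg·m/s (from energy = 101.6 meV, via p = E/c).
Ratio = 1.317e-27 / 5.430e-29 = 24.3.

24.3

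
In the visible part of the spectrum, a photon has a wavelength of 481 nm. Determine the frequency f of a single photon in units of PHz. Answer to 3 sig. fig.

In SI units: λ = 481 nm = 4.81e-7 m.
Since f = c/λ for a photon, f = 6.233e14 Hz.
Converting to PHz: f = 0.6233 PHz ≈ 0.623 PHz.

0.623 PHz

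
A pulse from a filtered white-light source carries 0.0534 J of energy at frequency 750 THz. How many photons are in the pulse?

Per-photon energy: E = 4.970e-19 J (from frequency = 750 THz).
N = E_total / E_photon = 0.0534 J / 4.970e-19 J = 1.07e17.

1.07e17 photons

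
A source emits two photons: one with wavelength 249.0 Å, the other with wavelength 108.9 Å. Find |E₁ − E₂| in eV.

Using E = hc/λ: E₁ = 7.9777e-18 J, E₂ = 1.8241e-17 J.
|ΔE| = |7.9777e-18 − 1.8241e-17| = 1.03e-17 J = 64.1 eV.

64.1 eV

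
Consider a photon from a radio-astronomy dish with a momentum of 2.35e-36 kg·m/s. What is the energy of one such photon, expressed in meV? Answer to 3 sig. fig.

Take c = 2.99792458e8 m/s, 1 eV = 1.602176634e-19 J.
For a photon E = pc, so E = 7.045e-28 J.
Converting to meV: E = 4.397e-6 meV ≈ 4.40e-6 meV.

4.40e-6 meV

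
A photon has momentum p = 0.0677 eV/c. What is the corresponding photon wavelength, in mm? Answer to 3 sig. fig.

0.0183 mm

First convert: p = 0.0677 eV/c = 3.6181e-29 kg·m/s.
Since λ = h/p for a photon, λ = 1.831e-5 m.
Converting to mm: λ = 0.01831 mm ≈ 0.0183 mm.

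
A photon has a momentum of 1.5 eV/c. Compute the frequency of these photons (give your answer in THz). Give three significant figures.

In SI units: p = 1.5 eV/c = 8.0164e-28 kg·m/s.
Since f = pc/h for a photon, f = 3.627e14 Hz.
Converting to THz: f = 362.7 THz ≈ 363 THz.

363 THz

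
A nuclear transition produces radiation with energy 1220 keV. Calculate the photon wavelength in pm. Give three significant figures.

First convert: E = 1220 keV = 1.9547e-13 J.
Since λ = hc/E for a photon, λ = 1.016e-12 m.
Converting to pm: λ = 1.016 pm ≈ 1.02 pm.

1.02 pm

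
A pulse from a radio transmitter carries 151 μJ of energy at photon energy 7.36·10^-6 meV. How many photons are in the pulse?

Per-photon energy: E = 1.179·10^-27 J (from energy = 7.36·10^-6 meV).
N = E_total / E_photon = 1.51·10^-4 J / 1.179·10^-27 J = 1.28·10^23.

1.28·10^23 photons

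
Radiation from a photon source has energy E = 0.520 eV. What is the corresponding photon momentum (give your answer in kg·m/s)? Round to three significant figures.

First convert: E = 0.520 eV = 8.3313 × 10^-20 J.
Since p = E/c for a photon, p = 2.779 × 10^-28 kg·m/s.
So p ≈ 2.78 × 10^-28 kg·m/s.

2.78 × 10^-28 kg·m/s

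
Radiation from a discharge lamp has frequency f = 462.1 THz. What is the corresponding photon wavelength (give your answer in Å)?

6490 Å

In SI units: f = 462.1 THz = 4.621 × 10^14 Hz.
Apply λ = c/f: λ = 6.488 × 10^-7 m.
Converting to Å: λ = 6488 Å ≈ 6490 Å.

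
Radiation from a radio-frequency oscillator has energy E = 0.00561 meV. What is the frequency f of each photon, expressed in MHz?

Use h = 6.62607015 × 10^-34 J·s, 1 eV = 1.602176634 × 10^-19 J.
Convert to SI: E = 0.00561 meV = 8.9882 × 10^-25 J.
For a photon f = E/h, so f = 1.356 × 10^9 Hz.
Converting to MHz: f = 1356 MHz ≈ 1360 MHz.

1360 MHz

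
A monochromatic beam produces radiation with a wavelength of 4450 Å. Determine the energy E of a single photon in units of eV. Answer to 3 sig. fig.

First convert: λ = 4450 Å = 4.45 × 10^-7 m.
Since E = hc/λ for a photon, E = 4.464 × 10^-19 J.
Converting to eV: E = 2.786 eV ≈ 2.79 eV.

2.79 eV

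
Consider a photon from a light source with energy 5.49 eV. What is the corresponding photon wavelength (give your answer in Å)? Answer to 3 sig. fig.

2260 Å

First convert: E = 5.49 eV = 8.7959e-19 J.
For a photon λ = hc/E, so λ = 2.258e-7 m.
Converting to Å: λ = 2258 Å ≈ 2260 Å.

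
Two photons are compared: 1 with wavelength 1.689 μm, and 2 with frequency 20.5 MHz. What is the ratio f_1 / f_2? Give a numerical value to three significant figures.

8.66 × 10^6

f_1 = 1.775 × 10^14 Hz (from wavelength = 1.689 μm, via f = c/λ).
f_2 = 2.050 × 10^7 Hz (from frequency = 20.5 MHz, via f given directly).
Ratio = 1.775 × 10^14 / 2.050 × 10^7 = 8.66 × 10^6.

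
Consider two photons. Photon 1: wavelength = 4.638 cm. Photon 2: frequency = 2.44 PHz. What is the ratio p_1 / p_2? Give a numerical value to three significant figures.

2.65e-6

p_1 = 1.429e-32 kg·m/s (from wavelength = 4.638 cm, via p = h/λ).
p_2 = 5.393e-27 kg·m/s (from frequency = 2.44 PHz, via p = hf/c).
Ratio = 1.429e-32 / 5.393e-27 = 2.65e-6.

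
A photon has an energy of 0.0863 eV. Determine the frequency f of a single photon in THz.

Take h = 6.62607015 × 10^-34 J·s, 1 eV = 1.602176634 × 10^-19 J.
First convert: E = 0.0863 eV = 1.3827 × 10^-20 J.
For a photon f = E/h, so f = 2.087 × 10^13 Hz.
Converting to THz: f = 20.87 THz ≈ 20.9 THz.

20.9 THz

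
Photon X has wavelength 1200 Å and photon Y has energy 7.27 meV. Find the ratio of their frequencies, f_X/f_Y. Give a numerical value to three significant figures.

1420

f_X = 2.498 × 10^15 Hz (from wavelength = 1200 Å, via f = c/λ).
f_Y = 1.758 × 10^12 Hz (from energy = 7.27 meV, via f = E/h).
Ratio = 2.498 × 10^15 / 1.758 × 10^12 = 1420.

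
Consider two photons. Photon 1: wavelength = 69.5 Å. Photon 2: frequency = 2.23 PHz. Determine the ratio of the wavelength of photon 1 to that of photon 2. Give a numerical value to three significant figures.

0.0517

λ_1 = 6.950e-9 m (from wavelength = 69.5 Å, via λ given directly).
λ_2 = 1.344e-7 m (from frequency = 2.23 PHz, via λ = c/f).
Ratio = 6.950e-9 / 1.344e-7 = 0.0517.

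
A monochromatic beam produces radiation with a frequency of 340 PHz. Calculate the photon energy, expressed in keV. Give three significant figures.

First convert: f = 340 PHz = 3.4 × 10^17 Hz.
The photon relation is E = hf, giving E = 2.253 × 10^-16 J.
Converting to keV: E = 1.406 keV ≈ 1.41 keV.

1.41 keV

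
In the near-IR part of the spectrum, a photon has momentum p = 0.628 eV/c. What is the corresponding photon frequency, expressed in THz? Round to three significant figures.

152 THz

In SI units: p = 0.628 eV/c = 3.3562·10^-28 kg·m/s.
Since f = pc/h for a photon, f = 1.518·10^14 Hz.
Converting to THz: f = 151.8 THz ≈ 152 THz.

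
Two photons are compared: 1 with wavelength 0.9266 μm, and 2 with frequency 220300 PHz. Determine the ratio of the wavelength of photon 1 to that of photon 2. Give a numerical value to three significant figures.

λ_1 = 9.266e-7 m (from wavelength = 0.9266 μm, via λ given directly).
λ_2 = 1.361e-12 m (from frequency = 220300 PHz, via λ = c/f).
Ratio = 9.266e-7 / 1.361e-12 = 6.81e5.

6.81e5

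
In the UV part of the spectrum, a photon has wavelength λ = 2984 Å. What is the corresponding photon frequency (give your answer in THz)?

Convert to SI: λ = 2984 Å = 2.984 × 10^-7 m.
The photon relation is f = c/λ, giving f = 1.005 × 10^15 Hz.
Converting to THz: f = 1005 THz ≈ 1000 THz.

1000 THz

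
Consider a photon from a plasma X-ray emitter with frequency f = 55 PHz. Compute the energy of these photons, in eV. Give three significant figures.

Use h = 6.62607015e-34 J·s, 1 eV = 1.602176634e-19 J.
In SI units: f = 55 PHz = 5.5e16 Hz.
For a photon E = hf, so E = 3.644e-17 J.
Converting to eV: E = 227.5 eV ≈ 227 eV.

227 eV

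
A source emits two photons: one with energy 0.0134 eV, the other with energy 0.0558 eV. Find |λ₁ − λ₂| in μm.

70.3 μm

Using λ = hc/E: λ₁ = 9.253 × 10^-5 m, λ₂ = 2.222 × 10^-5 m.
|Δλ| = |9.253 × 10^-5 − 2.222 × 10^-5| = 7.03 × 10^-5 m = 70.3 μm.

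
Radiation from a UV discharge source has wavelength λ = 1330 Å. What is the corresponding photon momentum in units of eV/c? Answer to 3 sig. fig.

9.32 eV/c

(h = 6.62607015 × 10^-34 J·s, c = 2.99792458 × 10^8 m/s, 1 eV = 1.602176634 × 10^-19 J.)
Convert to SI: λ = 1330 Å = 1.33 × 10^-7 m.
The photon relation is p = h/λ, giving p = 4.982 × 10^-27 kg·m/s.
Converting to eV/c: p = 9.322 eV/c ≈ 9.32 eV/c.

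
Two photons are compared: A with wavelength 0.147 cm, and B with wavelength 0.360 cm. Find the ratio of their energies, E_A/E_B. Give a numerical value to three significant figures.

E_A = 1.351e-22 J (from wavelength = 0.147 cm, via E = hc/λ).
E_B = 5.518e-23 J (from wavelength = 0.360 cm, via E = hc/λ).
Ratio = 1.351e-22 / 5.518e-23 = 2.45.

2.45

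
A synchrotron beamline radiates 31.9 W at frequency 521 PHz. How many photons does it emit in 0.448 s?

4.14e16 photons

Total energy: E_total = P·t = 31.9 × 0.448 = 14.29 J.
Per-photon energy: E = 3.452e-16 J.
N = E_total / E_photon = 4.14e16.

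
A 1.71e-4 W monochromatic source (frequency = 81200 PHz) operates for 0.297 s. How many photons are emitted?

Total energy: E_total = P·t = 1.71e-4 × 0.297 = 5.079e-5 J.
Per-photon energy: E = 5.380e-14 J.
N = E_total / E_photon = 9.44e8.

9.44e8 photons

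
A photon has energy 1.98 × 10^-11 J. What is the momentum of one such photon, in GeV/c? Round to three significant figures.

For a photon p = E/c, so p = 6.605 × 10^-20 kg·m/s.
Converting to GeV/c: p = 0.1236 GeV/c ≈ 0.124 GeV/c.

0.124 GeV/c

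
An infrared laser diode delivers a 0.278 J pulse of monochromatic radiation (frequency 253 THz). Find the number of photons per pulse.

Per-photon energy: E = 1.676e-19 J (from frequency = 253 THz).
N = E_total / E_photon = 0.278 J / 1.676e-19 J = 1.66e18.

1.66e18 photons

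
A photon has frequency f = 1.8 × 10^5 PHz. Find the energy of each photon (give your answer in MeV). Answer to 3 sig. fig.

Take h = 6.62607015 × 10^-34 J·s, 1 eV = 1.602176634 × 10^-19 J.
In SI units: f = 1.8 × 10^5 PHz = 1.8 × 10^20 Hz.
For a photon E = hf, so E = 1.193 × 10^-13 J.
Converting to MeV: E = 0.7444 MeV ≈ 0.744 MeV.

0.744 MeV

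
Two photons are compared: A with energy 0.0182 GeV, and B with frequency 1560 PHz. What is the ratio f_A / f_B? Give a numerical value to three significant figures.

f_A = 4.401 × 10^21 Hz (from energy = 0.0182 GeV, via f = E/h).
f_B = 1.560 × 10^18 Hz (from frequency = 1560 PHz, via f given directly).
Ratio = 4.401 × 10^21 / 1.560 × 10^18 = 2820.

2820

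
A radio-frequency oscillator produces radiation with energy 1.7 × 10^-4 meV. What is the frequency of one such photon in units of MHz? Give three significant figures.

41.1 MHz

In SI units: E = 1.7 × 10^-4 meV = 2.7237 × 10^-26 J.
For a photon f = E/h, so f = 4.111 × 10^7 Hz.
Converting to MHz: f = 41.11 MHz ≈ 41.1 MHz.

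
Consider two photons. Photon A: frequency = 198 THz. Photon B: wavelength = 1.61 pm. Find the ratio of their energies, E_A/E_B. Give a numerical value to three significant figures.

1.06 × 10^-6

E_A = 1.312 × 10^-19 J (from frequency = 198 THz, via E = hf).
E_B = 1.234 × 10^-13 J (from wavelength = 1.61 pm, via E = hc/λ).
Ratio = 1.312 × 10^-19 / 1.234 × 10^-13 = 1.06 × 10^-6.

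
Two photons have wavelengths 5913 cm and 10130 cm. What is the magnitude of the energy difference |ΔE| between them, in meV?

8.73e-6 meV

Using E = hc/λ: E₁ = 3.3595e-27 J, E₂ = 1.9610e-27 J.
|ΔE| = |3.3595e-27 − 1.9610e-27| = 1.40e-27 J = 8.73e-6 meV.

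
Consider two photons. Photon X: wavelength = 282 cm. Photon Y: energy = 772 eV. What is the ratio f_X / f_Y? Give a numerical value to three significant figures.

f_X = 1.063 × 10^8 Hz (from wavelength = 282 cm, via f = c/λ).
f_Y = 1.867 × 10^17 Hz (from energy = 772 eV, via f = E/h).
Ratio = 1.063 × 10^8 / 1.867 × 10^17 = 5.70 × 10^-10.

5.70 × 10^-10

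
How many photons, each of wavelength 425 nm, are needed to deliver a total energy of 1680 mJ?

Per-photon energy: E = 4.674 × 10^-19 J (from wavelength = 425 nm).
N = E_total / E_photon = 1.68 J / 4.674 × 10^-19 J = 3.59 × 10^18.

3.59 × 10^18 photons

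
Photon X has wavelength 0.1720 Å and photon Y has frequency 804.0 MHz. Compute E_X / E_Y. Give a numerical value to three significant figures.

2.17e10

E_X = 1.155e-14 J (from wavelength = 0.1720 Å, via E = hc/λ).
E_Y = 5.327e-25 J (from frequency = 804.0 MHz, via E = hf).
Ratio = 1.155e-14 / 5.327e-25 = 2.17e10.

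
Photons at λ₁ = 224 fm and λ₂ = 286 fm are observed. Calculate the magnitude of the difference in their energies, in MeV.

1.20 MeV

Using E = hc/λ: E₁ = 8.868 × 10^-13 J, E₂ = 6.946 × 10^-13 J.
|ΔE| = |8.868 × 10^-13 − 6.946 × 10^-13| = 1.92 × 10^-13 J = 1.20 MeV.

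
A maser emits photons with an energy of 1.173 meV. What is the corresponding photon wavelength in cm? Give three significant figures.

0.106 cm

Convert to SI: E = 1.173 meV = 1.8794·10^-22 J.
The photon relation is λ = hc/E, giving λ = 0.001057 m.
Converting to cm: λ = 0.1057 cm ≈ 0.106 cm.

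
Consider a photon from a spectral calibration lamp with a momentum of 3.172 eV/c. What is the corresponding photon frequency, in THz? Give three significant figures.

767 THz

Use h = 6.62607015 × 10^-34 J·s, c = 2.99792458 × 10^8 m/s, 1 eV = 1.602176634 × 10^-19 J.
In SI units: p = 3.172 eV/c = 1.6952 × 10^-27 kg·m/s.
For a photon f = pc/h, so f = 7.670 × 10^14 Hz.
Converting to THz: f = 767.0 THz ≈ 767 THz.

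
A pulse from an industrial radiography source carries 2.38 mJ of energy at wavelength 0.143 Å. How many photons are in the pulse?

1.71 × 10^11 photons

Per-photon energy: E = 1.389 × 10^-14 J (from wavelength = 0.143 Å).
N = E_total / E_photon = 0.00238 J / 1.389 × 10^-14 J = 1.71 × 10^11.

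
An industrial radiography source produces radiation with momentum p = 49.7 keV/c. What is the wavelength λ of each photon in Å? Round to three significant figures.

0.249 Å

First convert: p = 49.7 keV/c = 2.6561e-23 kg·m/s.
The photon relation is λ = h/p, giving λ = 2.495e-11 m.
Converting to Å: λ = 0.2495 Å ≈ 0.249 Å.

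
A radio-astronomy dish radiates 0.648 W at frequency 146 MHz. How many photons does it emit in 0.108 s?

Total energy: E_total = P·t = 0.648 × 0.108 = 0.06998 J.
Per-photon energy: E = 9.674e-26 J.
N = E_total / E_photon = 7.23e23.

7.23e23 photons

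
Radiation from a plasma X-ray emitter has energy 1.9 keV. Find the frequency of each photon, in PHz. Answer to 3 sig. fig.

459 PHz

Use h = 6.62607015 × 10^-34 J·s, 1 eV = 1.602176634 × 10^-19 J.
In SI units: E = 1.9 keV = 3.0441 × 10^-16 J.
The photon relation is f = E/h, giving f = 4.594 × 10^17 Hz.
Converting to PHz: f = 459.4 PHz ≈ 459 PHz.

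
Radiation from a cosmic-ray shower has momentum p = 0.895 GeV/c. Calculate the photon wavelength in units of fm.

Convert to SI: p = 0.895 GeV/c = 4.7831·10^-19 kg·m/s.
Apply λ = h/p: λ = 1.385·10^-15 m.
Converting to fm: λ = 1.385 fm ≈ 1.39 fm.

1.39 fm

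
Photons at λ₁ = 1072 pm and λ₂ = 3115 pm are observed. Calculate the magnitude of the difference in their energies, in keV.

0.759 keV

Using E = hc/λ: E₁ = 1.8530e-16 J, E₂ = 6.3770e-17 J.
|ΔE| = |1.8530e-16 − 6.3770e-17| = 1.22e-16 J = 0.759 keV.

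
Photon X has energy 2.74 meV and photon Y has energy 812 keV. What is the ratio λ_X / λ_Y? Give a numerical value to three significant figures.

2.96e8

λ_X = 4.525e-4 m (from energy = 2.74 meV, via λ = hc/E).
λ_Y = 1.527e-12 m (from energy = 812 keV, via λ = hc/E).
Ratio = 4.525e-4 / 1.527e-12 = 2.96e8.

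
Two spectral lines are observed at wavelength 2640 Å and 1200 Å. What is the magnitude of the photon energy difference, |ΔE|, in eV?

5.64 eV

Using E = hc/λ: E₁ = 7.524 × 10^-19 J, E₂ = 1.655 × 10^-18 J.
|ΔE| = |7.524 × 10^-19 − 1.655 × 10^-18| = 9.03 × 10^-19 J = 5.64 eV.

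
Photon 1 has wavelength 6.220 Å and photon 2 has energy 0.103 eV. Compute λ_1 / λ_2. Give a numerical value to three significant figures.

λ_1 = 6.220·10^-10 m (from wavelength = 6.220 Å, via λ given directly).
λ_2 = 1.204·10^-5 m (from energy = 0.103 eV, via λ = hc/E).
Ratio = 6.220·10^-10 / 1.204·10^-5 = 5.17·10^-5.

5.17·10^-5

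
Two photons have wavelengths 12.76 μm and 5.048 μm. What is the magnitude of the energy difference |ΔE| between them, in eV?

0.148 eV

Using E = hc/λ: E₁ = 1.5568e-20 J, E₂ = 3.9351e-20 J.
|ΔE| = |1.5568e-20 − 3.9351e-20| = 2.38e-20 J = 0.148 eV.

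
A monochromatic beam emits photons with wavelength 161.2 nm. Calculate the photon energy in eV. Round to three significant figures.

Use h = 6.62607015·10^-34 J·s, c = 2.99792458·10^8 m/s, 1 eV = 1.602176634·10^-19 J.
First convert: λ = 161.2 nm = 1.612·10^-7 m.
Apply E = hc/λ: E = 1.232·10^-18 J.
Converting to eV: E = 7.691 eV ≈ 7.69 eV.

7.69 eV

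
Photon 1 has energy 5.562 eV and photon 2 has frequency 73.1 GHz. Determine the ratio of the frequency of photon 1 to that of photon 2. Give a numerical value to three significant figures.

1.84 × 10^4

f_1 = 1.345 × 10^15 Hz (from energy = 5.562 eV, via f = E/h).
f_2 = 7.310 × 10^10 Hz (from frequency = 73.1 GHz, via f given directly).
Ratio = 1.345 × 10^15 / 7.310 × 10^10 = 1.84 × 10^4.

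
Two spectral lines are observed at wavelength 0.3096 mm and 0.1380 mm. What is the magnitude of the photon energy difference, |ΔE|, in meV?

4.98 meV

Using E = hc/λ: E₁ = 6.4162·10^-22 J, E₂ = 1.4395·10^-21 J.
|ΔE| = |6.4162·10^-22 − 1.4395·10^-21| = 7.98·10^-22 J = 4.98 meV.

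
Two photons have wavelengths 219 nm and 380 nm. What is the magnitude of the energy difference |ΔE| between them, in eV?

2.40 eV

Using E = hc/λ: E₁ = 9.071 × 10^-19 J, E₂ = 5.227 × 10^-19 J.
|ΔE| = |9.071 × 10^-19 − 5.227 × 10^-19| = 3.84 × 10^-19 J = 2.40 eV.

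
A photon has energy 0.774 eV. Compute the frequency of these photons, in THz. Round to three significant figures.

(h = 6.62607015e-34 J·s, 1 eV = 1.602176634e-19 J.)
Convert to SI: E = 0.774 eV = 1.2401e-19 J.
Since f = E/h for a photon, f = 1.872e14 Hz.
Converting to THz: f = 187.2 THz ≈ 187 THz.

187 THz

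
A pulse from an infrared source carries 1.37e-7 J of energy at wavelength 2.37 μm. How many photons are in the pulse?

Per-photon energy: E = 8.382e-20 J (from wavelength = 2.37 μm).
N = E_total / E_photon = 1.37e-7 J / 8.382e-20 J = 1.63e12.

1.63e12 photons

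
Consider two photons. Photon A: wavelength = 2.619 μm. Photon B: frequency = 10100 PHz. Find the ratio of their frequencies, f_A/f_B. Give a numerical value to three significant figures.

f_A = 1.145·10^14 Hz (from wavelength = 2.619 μm, via f = c/λ).
f_B = 1.010·10^19 Hz (from frequency = 10100 PHz, via f given directly).
Ratio = 1.145·10^14 / 1.010·10^19 = 1.13·10^-5.

1.13·10^-5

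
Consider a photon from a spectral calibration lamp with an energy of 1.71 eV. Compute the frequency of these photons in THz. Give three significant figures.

(h = 6.62607015 × 10^-34 J·s, 1 eV = 1.602176634 × 10^-19 J.)
In SI units: E = 1.71 eV = 2.7397 × 10^-19 J.
Apply f = E/h: f = 4.135 × 10^14 Hz.
Converting to THz: f = 413.5 THz ≈ 413 THz.

413 THz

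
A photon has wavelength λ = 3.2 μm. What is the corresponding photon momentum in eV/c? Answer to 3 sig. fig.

Convert to SI: λ = 3.2 μm = 3.2 × 10^-6 m.
Since p = h/λ for a photon, p = 2.071 × 10^-28 kg·m/s.
Converting to eV/c: p = 0.3875 eV/c ≈ 0.387 eV/c.

0.387 eV/c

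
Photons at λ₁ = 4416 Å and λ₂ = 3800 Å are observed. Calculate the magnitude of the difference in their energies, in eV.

Using E = hc/λ: E₁ = 4.4983 × 10^-19 J, E₂ = 5.2275 × 10^-19 J.
|ΔE| = |4.4983 × 10^-19 − 5.2275 × 10^-19| = 7.29 × 10^-20 J = 0.455 eV.

0.455 eV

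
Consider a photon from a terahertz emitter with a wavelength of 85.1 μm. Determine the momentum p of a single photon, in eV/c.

(h = 6.62607015·10^-34 J·s, c = 2.99792458·10^8 m/s, 1 eV = 1.602176634·10^-19 J.)
First convert: λ = 85.1 μm = 8.51·10^-5 m.
Since p = h/λ for a photon, p = 7.786·10^-30 kg·m/s.
Converting to eV/c: p = 0.01457 eV/c ≈ 0.0146 eV/c.

0.0146 eV/c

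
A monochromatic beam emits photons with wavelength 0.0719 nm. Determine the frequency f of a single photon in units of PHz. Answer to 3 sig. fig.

Convert to SI: λ = 0.0719 nm = 7.19 × 10^-11 m.
The photon relation is f = c/λ, giving f = 4.170 × 10^18 Hz.
Converting to PHz: f = 4170 PHz ≈ 4170 PHz.

4170 PHz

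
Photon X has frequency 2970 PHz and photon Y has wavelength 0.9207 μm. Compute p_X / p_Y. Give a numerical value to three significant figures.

9120

p_X = 6.564 × 10^-24 kg·m/s (from frequency = 2970 PHz, via p = hf/c).
p_Y = 7.197 × 10^-28 kg·m/s (from wavelength = 0.9207 μm, via p = h/λ).
Ratio = 6.564 × 10^-24 / 7.197 × 10^-28 = 9120.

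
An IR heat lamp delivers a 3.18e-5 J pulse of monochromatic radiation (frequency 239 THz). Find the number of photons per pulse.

2.01e14 photons

Per-photon energy: E = 1.584e-19 J (from frequency = 239 THz).
N = E_total / E_photon = 3.18e-5 J / 1.584e-19 J = 2.01e14.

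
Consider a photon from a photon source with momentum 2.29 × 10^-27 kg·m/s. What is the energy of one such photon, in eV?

4.28 eV

(c = 2.99792458 × 10^8 m/s, 1 eV = 1.602176634 × 10^-19 J.)
The photon relation is E = pc, giving E = 6.865 × 10^-19 J.
Converting to eV: E = 4.285 eV ≈ 4.28 eV.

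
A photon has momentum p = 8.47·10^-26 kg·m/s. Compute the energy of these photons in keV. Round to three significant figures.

Take c = 2.99792458·10^8 m/s, 1 eV = 1.602176634·10^-19 J.
Apply E = pc: E = 2.539·10^-17 J.
Converting to keV: E = 0.1585 keV ≈ 0.158 keV.

0.158 keV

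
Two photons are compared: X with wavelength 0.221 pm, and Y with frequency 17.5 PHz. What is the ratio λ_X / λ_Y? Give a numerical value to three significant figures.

1.29e-5

λ_X = 2.210e-13 m (from wavelength = 0.221 pm, via λ given directly).
λ_Y = 1.713e-8 m (from frequency = 17.5 PHz, via λ = c/f).
Ratio = 2.210e-13 / 1.713e-8 = 1.29e-5.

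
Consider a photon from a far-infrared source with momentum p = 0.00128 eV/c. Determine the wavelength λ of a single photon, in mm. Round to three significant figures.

Convert to SI: p = 0.00128 eV/c = 6.8407·10^-31 kg·m/s.
The photon relation is λ = h/p, giving λ = 9.686·10^-4 m.
Converting to mm: λ = 0.9686 mm ≈ 0.969 mm.

0.969 mm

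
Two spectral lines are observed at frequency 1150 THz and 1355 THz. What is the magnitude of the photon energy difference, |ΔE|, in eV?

Using E = hf: E₁ = 7.6200 × 10^-19 J, E₂ = 8.9783 × 10^-19 J.
|ΔE| = |7.6200 × 10^-19 − 8.9783 × 10^-19| = 1.36 × 10^-19 J = 0.848 eV.

0.848 eV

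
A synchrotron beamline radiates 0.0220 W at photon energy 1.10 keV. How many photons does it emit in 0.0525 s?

Total energy: E_total = P·t = 0.0220 × 0.0525 = 0.001155 J.
Per-photon energy: E = 1.762·10^-16 J.
N = E_total / E_photon = 6.55·10^12.

6.55·10^12 photons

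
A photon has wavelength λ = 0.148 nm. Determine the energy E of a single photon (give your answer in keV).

8.38 keV

Take h = 6.62607015 × 10^-34 J·s, c = 2.99792458 × 10^8 m/s, 1 eV = 1.602176634 × 10^-19 J.
First convert: λ = 0.148 nm = 1.48 × 10^-10 m.
For a photon E = hc/λ, so E = 1.342 × 10^-15 J.
Converting to keV: E = 8.377 keV ≈ 8.38 keV.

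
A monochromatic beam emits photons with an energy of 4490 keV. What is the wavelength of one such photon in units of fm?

276 fm

Take h = 6.62607015 × 10^-34 J·s, c = 2.99792458 × 10^8 m/s, 1 eV = 1.602176634 × 10^-19 J.
First convert: E = 4490 keV = 7.1938 × 10^-13 J.
The photon relation is λ = hc/E, giving λ = 2.761 × 10^-13 m.
Converting to fm: λ = 276.1 fm ≈ 276 fm.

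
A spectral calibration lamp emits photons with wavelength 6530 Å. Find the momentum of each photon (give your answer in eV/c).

Take h = 6.62607015e-34 J·s, c = 2.99792458e8 m/s, 1 eV = 1.602176634e-19 J.
Convert to SI: λ = 6530 Å = 6.53e-7 m.
The photon relation is p = h/λ, giving p = 1.015e-27 kg·m/s.
Converting to eV/c: p = 1.899 eV/c ≈ 1.90 eV/c.

1.90 eV/c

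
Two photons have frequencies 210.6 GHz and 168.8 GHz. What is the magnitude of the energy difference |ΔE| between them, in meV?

0.173 meV

Using E = hf: E₁ = 1.3955·10^-22 J, E₂ = 1.1185·10^-22 J.
|ΔE| = |1.3955·10^-22 − 1.1185·10^-22| = 2.77·10^-23 J = 0.173 meV.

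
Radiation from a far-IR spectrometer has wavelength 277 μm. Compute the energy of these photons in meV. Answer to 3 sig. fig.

Convert to SI: λ = 277 μm = 2.77e-4 m.
Since E = hc/λ for a photon, E = 7.171e-22 J.
Converting to meV: E = 4.476 meV ≈ 4.48 meV.

4.48 meV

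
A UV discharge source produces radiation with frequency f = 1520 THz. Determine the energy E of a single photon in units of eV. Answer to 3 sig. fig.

6.29 eV

(h = 6.62607015·10^-34 J·s, 1 eV = 1.602176634·10^-19 J.)
Convert to SI: f = 1520 THz = 1.52·10^15 Hz.
Apply E = hf: E = 1.007·10^-18 J.
Converting to eV: E = 6.286 eV ≈ 6.29 eV.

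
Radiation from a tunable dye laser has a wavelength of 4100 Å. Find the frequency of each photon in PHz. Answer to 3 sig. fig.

0.731 PHz

Take c = 2.99792458e8 m/s.
In SI units: λ = 4100 Å = 4.10e-7 m.
Since f = c/λ for a photon, f = 7.312e14 Hz.
Converting to PHz: f = 0.7312 PHz ≈ 0.731 PHz.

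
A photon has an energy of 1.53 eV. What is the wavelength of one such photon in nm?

Use h = 6.62607015e-34 J·s, c = 2.99792458e8 m/s, 1 eV = 1.602176634e-19 J.
In SI units: E = 1.53 eV = 2.4513e-19 J.
The photon relation is λ = hc/E, giving λ = 8.104e-7 m.
Converting to nm: λ = 810.4 nm ≈ 810 nm.

810 nm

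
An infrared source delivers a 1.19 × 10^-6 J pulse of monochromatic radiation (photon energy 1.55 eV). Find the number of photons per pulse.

4.79 × 10^12 photons

Per-photon energy: E = 2.483 × 10^-19 J (from energy = 1.55 eV).
N = E_total / E_photon = 1.19 × 10^-6 J / 2.483 × 10^-19 J = 4.79 × 10^12.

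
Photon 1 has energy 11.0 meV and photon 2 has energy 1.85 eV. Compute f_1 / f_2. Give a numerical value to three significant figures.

5.95·10^-3

f_1 = 2.660·10^12 Hz (from energy = 11.0 meV, via f = E/h).
f_2 = 4.473·10^14 Hz (from energy = 1.85 eV, via f = E/h).
Ratio = 2.660·10^12 / 4.473·10^14 = 5.95·10^-3.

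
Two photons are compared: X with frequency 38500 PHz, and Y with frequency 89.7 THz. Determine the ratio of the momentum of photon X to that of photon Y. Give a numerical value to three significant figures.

4.29e5

p_X = 8.509e-23 kg·m/s (from frequency = 38500 PHz, via p = hf/c).
p_Y = 1.983e-28 kg·m/s (from frequency = 89.7 THz, via p = hf/c).
Ratio = 8.509e-23 / 1.983e-28 = 4.29e5.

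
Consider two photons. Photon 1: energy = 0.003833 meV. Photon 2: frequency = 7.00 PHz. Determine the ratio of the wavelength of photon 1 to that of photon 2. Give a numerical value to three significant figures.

λ_1 = 0.3235 m (from energy = 0.003833 meV, via λ = hc/E).
λ_2 = 4.283e-8 m (from frequency = 7.00 PHz, via λ = c/f).
Ratio = 0.3235 / 4.283e-8 = 7.55e6.

7.55e6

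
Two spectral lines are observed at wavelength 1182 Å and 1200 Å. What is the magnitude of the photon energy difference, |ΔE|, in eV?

Using E = hc/λ: E₁ = 1.6806·10^-18 J, E₂ = 1.6554·10^-18 J.
|ΔE| = |1.6806·10^-18 − 1.6554·10^-18| = 2.52·10^-20 J = 0.157 eV.

0.157 eV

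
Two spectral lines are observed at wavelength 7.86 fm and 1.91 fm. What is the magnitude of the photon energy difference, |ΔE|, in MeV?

Using E = hc/λ: E₁ = 2.527e-11 J, E₂ = 1.040e-10 J.
|ΔE| = |2.527e-11 − 1.040e-10| = 7.87e-11 J = 491 MeV.

491 MeV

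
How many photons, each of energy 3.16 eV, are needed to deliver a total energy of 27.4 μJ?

Per-photon energy: E = 5.063e-19 J (from energy = 3.16 eV).
N = E_total / E_photon = 2.74e-5 J / 5.063e-19 J = 5.41e13.

5.41e13 photons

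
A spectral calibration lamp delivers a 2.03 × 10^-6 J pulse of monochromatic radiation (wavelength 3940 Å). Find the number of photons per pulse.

Per-photon energy: E = 5.042 × 10^-19 J (from wavelength = 3940 Å).
N = E_total / E_photon = 2.03 × 10^-6 J / 5.042 × 10^-19 J = 4.03 × 10^12.

4.03 × 10^12 photons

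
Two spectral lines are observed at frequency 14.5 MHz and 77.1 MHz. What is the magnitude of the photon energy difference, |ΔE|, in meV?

2.59e-4 meV

Using E = hf: E₁ = 9.608e-27 J, E₂ = 5.109e-26 J.
|ΔE| = |9.608e-27 − 5.109e-26| = 4.15e-26 J = 2.59e-4 meV.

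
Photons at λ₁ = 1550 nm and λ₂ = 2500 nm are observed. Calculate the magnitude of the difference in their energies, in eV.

Using E = hc/λ: E₁ = 1.282 × 10^-19 J, E₂ = 7.946 × 10^-20 J.
|ΔE| = |1.282 × 10^-19 − 7.946 × 10^-20| = 4.87 × 10^-20 J = 0.304 eV.

0.304 eV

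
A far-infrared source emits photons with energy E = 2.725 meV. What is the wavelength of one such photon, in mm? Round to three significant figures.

0.455 mm

Convert to SI: E = 2.725 meV = 4.3659e-22 J.
Apply λ = hc/E: λ = 4.550e-4 m.
Converting to mm: λ = 0.4550 mm ≈ 0.455 mm.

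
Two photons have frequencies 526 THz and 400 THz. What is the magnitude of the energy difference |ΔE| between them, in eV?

0.521 eV

Using E = hf: E₁ = 3.485e-19 J, E₂ = 2.650e-19 J.
|ΔE| = |3.485e-19 − 2.650e-19| = 8.35e-20 J = 0.521 eV.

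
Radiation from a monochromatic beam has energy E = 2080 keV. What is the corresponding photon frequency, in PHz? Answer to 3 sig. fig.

5.03e5 PHz

(h = 6.62607015e-34 J·s, 1 eV = 1.602176634e-19 J.)
First convert: E = 2080 keV = 3.3325e-13 J.
The photon relation is f = E/h, giving f = 5.029e20 Hz.
Converting to PHz: f = 502900 PHz ≈ 5.03e5 PHz.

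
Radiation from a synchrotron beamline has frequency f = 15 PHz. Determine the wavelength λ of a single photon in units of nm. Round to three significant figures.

First convert: f = 15 PHz = 1.5e16 Hz.
Apply λ = c/f: λ = 1.999e-8 m.
Converting to nm: λ = 19.99 nm ≈ 20.0 nm.

20.0 nm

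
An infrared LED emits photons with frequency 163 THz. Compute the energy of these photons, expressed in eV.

In SI units: f = 163 THz = 1.63 × 10^14 Hz.
For a photon E = hf, so E = 1.080 × 10^-19 J.
Converting to eV: E = 0.6741 eV ≈ 0.674 eV.

0.674 eV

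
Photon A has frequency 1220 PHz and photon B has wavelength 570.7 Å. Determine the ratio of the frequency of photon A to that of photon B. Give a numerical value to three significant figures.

f_A = 1.220e18 Hz (from frequency = 1220 PHz, via f given directly).
f_B = 5.253e15 Hz (from wavelength = 570.7 Å, via f = c/λ).
Ratio = 1.220e18 / 5.253e15 = 232.

232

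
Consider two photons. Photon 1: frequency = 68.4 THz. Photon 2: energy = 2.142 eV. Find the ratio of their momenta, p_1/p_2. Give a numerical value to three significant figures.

0.132

p_1 = 1.512·10^-28 kg·m/s (from frequency = 68.4 THz, via p = hf/c).
p_2 = 1.145·10^-27 kg·m/s (from energy = 2.142 eV, via p = E/c).
Ratio = 1.512·10^-28 / 1.145·10^-27 = 0.132.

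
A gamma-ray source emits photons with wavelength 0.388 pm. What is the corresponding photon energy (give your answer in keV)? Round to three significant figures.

3200 keV

Take h = 6.62607015e-34 J·s, c = 2.99792458e8 m/s, 1 eV = 1.602176634e-19 J.
First convert: λ = 0.388 pm = 3.88e-13 m.
Apply E = hc/λ: E = 5.120e-13 J.
Converting to keV: E = 3195 keV ≈ 3200 keV.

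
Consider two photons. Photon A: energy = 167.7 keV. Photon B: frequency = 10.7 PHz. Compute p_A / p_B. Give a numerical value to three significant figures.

3790

p_A = 8.962e-23 kg·m/s (from energy = 167.7 keV, via p = E/c).
p_B = 2.365e-26 kg·m/s (from frequency = 10.7 PHz, via p = hf/c).
Ratio = 8.962e-23 / 2.365e-26 = 3790.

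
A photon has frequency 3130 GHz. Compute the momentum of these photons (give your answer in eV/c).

Use h = 6.62607015·10^-34 J·s, c = 2.99792458·10^8 m/s, 1 eV = 1.602176634·10^-19 J.
First convert: f = 3130 GHz = 3.13·10^12 Hz.
For a photon p = hf/c, so p = 6.918·10^-30 kg·m/s.
Converting to eV/c: p = 0.01294 eV/c ≈ 0.0129 eV/c.

0.0129 eV/c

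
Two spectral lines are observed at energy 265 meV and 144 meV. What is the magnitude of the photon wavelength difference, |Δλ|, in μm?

3.93 μm

Using λ = hc/E: λ₁ = 4.679e-6 m, λ₂ = 8.610e-6 m.
|Δλ| = |4.679e-6 − 8.610e-6| = 3.93e-6 m = 3.93 μm.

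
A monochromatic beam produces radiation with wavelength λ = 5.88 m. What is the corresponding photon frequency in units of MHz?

51.0 MHz

(c = 2.99792458e8 m/s.)
For a photon f = c/λ, so f = 5.099e7 Hz.
Converting to MHz: f = 50.99 MHz ≈ 51.0 MHz.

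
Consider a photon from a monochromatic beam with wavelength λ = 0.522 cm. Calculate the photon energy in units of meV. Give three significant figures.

0.238 meV

Take h = 6.62607015e-34 J·s, c = 2.99792458e8 m/s, 1 eV = 1.602176634e-19 J.
Convert to SI: λ = 0.522 cm = 0.00522 m.
The photon relation is E = hc/λ, giving E = 3.805e-23 J.
Converting to meV: E = 0.2375 meV ≈ 0.238 meV.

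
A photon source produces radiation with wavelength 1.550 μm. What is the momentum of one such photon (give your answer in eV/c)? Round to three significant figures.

0.800 eV/c

(h = 6.62607015e-34 J·s, c = 2.99792458e8 m/s, 1 eV = 1.602176634e-19 J.)
First convert: λ = 1.550 μm = 1.550e-6 m.
Since p = h/λ for a photon, p = 4.275e-28 kg·m/s.
Converting to eV/c: p = 0.7999 eV/c ≈ 0.800 eV/c.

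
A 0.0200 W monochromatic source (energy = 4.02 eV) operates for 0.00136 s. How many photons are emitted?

Total energy: E_total = P·t = 0.0200 × 0.00136 = 2.720 × 10^-5 J.
Per-photon energy: E = 6.441 × 10^-19 J.
N = E_total / E_photon = 4.22 × 10^13.

4.22 × 10^13 photons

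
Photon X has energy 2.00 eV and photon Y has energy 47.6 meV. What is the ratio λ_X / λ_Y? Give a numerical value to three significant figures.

λ_X = 6.199 × 10^-7 m (from energy = 2.00 eV, via λ = hc/E).
λ_Y = 2.605 × 10^-5 m (from energy = 47.6 meV, via λ = hc/E).
Ratio = 6.199 × 10^-7 / 2.605 × 10^-5 = 0.0238.

0.0238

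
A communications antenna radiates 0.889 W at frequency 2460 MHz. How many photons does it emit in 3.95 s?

Total energy: E_total = P·t = 0.889 × 3.95 = 3.512 J.
Per-photon energy: E = 1.630 × 10^-24 J.
N = E_total / E_photon = 2.15 × 10^24.

2.15 × 10^24 photons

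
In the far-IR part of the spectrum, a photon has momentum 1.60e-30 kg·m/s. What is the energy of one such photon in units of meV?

The photon relation is E = pc, giving E = 4.797e-22 J.
Converting to meV: E = 2.994 meV ≈ 2.99 meV.

2.99 meV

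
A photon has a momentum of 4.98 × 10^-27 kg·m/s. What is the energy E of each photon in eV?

For a photon E = pc, so E = 1.493 × 10^-18 J.
Converting to eV: E = 9.318 eV ≈ 9.32 eV.

9.32 eV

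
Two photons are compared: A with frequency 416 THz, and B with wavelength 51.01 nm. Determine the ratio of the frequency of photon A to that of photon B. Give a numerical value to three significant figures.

0.0708

f_A = 4.160e14 Hz (from frequency = 416 THz, via f given directly).
f_B = 5.877e15 Hz (from wavelength = 51.01 nm, via f = c/λ).
Ratio = 4.160e14 / 5.877e15 = 0.0708.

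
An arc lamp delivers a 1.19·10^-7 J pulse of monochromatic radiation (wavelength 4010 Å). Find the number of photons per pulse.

Per-photon energy: E = 4.954·10^-19 J (from wavelength = 4010 Å).
N = E_total / E_photon = 1.19·10^-7 J / 4.954·10^-19 J = 2.40·10^11.

2.40·10^11 photons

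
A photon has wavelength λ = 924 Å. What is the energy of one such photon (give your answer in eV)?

First convert: λ = 924 Å = 9.24 × 10^-8 m.
For a photon E = hc/λ, so E = 2.150 × 10^-18 J.
Converting to eV: E = 13.42 eV ≈ 13.4 eV.

13.4 eV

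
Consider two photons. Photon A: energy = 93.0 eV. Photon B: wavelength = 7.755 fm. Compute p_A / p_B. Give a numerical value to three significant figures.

p_A = 4.970 × 10^-26 kg·m/s (from energy = 93.0 eV, via p = E/c).
p_B = 8.544 × 10^-20 kg·m/s (from wavelength = 7.755 fm, via p = h/λ).
Ratio = 4.970 × 10^-26 / 8.544 × 10^-20 = 5.82 × 10^-7.

5.82 × 10^-7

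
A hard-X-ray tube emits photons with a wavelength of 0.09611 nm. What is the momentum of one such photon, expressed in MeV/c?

In SI units: λ = 0.09611 nm = 9.611e-11 m.
For a photon p = h/λ, so p = 6.894e-24 kg·m/s.
Converting to MeV/c: p = 0.01290 MeV/c ≈ 0.0129 MeV/c.

0.0129 MeV/c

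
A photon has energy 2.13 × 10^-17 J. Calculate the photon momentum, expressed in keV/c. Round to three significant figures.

(c = 2.99792458 × 10^8 m/s, 1 eV = 1.602176634 × 10^-19 J.)
The photon relation is p = E/c, giving p = 7.105 × 10^-26 kg·m/s.
Converting to keV/c: p = 0.1329 keV/c ≈ 0.133 keV/c.

0.133 keV/c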